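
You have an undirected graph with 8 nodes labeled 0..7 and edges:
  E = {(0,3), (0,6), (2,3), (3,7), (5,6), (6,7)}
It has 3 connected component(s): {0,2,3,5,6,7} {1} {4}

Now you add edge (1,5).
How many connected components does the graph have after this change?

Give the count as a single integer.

Answer: 2

Derivation:
Initial component count: 3
Add (1,5): merges two components. Count decreases: 3 -> 2.
New component count: 2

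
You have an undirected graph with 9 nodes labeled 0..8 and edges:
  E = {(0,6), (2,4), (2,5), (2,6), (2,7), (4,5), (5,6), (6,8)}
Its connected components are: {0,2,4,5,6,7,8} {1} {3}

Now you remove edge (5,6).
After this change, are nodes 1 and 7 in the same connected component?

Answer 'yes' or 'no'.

Initial components: {0,2,4,5,6,7,8} {1} {3}
Removing edge (5,6): not a bridge — component count unchanged at 3.
New components: {0,2,4,5,6,7,8} {1} {3}
Are 1 and 7 in the same component? no

Answer: no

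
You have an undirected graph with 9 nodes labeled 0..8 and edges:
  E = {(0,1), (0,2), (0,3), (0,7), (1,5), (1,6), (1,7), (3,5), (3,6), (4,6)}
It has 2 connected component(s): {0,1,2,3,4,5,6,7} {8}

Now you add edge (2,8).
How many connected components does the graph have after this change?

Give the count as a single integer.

Initial component count: 2
Add (2,8): merges two components. Count decreases: 2 -> 1.
New component count: 1

Answer: 1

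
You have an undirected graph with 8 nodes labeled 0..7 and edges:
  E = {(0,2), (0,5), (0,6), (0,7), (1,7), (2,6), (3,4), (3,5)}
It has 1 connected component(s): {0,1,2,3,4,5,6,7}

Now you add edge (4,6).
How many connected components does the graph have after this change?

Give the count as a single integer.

Answer: 1

Derivation:
Initial component count: 1
Add (4,6): endpoints already in same component. Count unchanged: 1.
New component count: 1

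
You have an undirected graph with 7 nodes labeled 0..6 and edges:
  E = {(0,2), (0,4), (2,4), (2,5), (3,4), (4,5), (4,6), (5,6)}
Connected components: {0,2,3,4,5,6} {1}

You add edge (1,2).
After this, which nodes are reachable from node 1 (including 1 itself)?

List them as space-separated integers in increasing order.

Answer: 0 1 2 3 4 5 6

Derivation:
Before: nodes reachable from 1: {1}
Adding (1,2): merges 1's component with another. Reachability grows.
After: nodes reachable from 1: {0,1,2,3,4,5,6}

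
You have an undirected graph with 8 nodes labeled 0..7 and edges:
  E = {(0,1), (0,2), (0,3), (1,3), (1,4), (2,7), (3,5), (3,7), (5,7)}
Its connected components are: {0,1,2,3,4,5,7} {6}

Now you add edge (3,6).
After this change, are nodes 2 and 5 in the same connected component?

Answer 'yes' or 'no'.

Initial components: {0,1,2,3,4,5,7} {6}
Adding edge (3,6): merges {0,1,2,3,4,5,7} and {6}.
New components: {0,1,2,3,4,5,6,7}
Are 2 and 5 in the same component? yes

Answer: yes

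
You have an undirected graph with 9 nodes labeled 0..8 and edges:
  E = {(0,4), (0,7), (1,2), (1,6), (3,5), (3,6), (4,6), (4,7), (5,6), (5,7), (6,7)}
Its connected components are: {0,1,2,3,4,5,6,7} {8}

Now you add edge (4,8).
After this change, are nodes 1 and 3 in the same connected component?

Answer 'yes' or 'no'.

Answer: yes

Derivation:
Initial components: {0,1,2,3,4,5,6,7} {8}
Adding edge (4,8): merges {0,1,2,3,4,5,6,7} and {8}.
New components: {0,1,2,3,4,5,6,7,8}
Are 1 and 3 in the same component? yes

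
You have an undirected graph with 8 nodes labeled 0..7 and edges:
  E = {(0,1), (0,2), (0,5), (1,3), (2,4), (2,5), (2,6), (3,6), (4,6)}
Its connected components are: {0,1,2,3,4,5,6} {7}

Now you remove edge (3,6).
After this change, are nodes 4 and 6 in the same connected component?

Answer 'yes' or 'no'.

Initial components: {0,1,2,3,4,5,6} {7}
Removing edge (3,6): not a bridge — component count unchanged at 2.
New components: {0,1,2,3,4,5,6} {7}
Are 4 and 6 in the same component? yes

Answer: yes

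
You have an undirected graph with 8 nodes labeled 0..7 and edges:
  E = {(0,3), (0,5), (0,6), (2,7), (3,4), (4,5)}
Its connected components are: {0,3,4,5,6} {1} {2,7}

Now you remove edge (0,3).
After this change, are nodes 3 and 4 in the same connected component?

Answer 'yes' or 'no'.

Initial components: {0,3,4,5,6} {1} {2,7}
Removing edge (0,3): not a bridge — component count unchanged at 3.
New components: {0,3,4,5,6} {1} {2,7}
Are 3 and 4 in the same component? yes

Answer: yes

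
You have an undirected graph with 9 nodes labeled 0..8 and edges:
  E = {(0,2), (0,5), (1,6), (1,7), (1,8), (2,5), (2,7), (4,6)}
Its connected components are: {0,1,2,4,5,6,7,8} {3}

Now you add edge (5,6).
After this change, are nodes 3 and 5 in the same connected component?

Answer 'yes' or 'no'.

Answer: no

Derivation:
Initial components: {0,1,2,4,5,6,7,8} {3}
Adding edge (5,6): both already in same component {0,1,2,4,5,6,7,8}. No change.
New components: {0,1,2,4,5,6,7,8} {3}
Are 3 and 5 in the same component? no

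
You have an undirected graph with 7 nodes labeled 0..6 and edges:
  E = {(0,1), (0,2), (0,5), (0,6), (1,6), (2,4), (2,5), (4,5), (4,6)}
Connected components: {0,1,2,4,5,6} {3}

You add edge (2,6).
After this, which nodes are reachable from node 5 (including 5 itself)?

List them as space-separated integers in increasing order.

Answer: 0 1 2 4 5 6

Derivation:
Before: nodes reachable from 5: {0,1,2,4,5,6}
Adding (2,6): both endpoints already in same component. Reachability from 5 unchanged.
After: nodes reachable from 5: {0,1,2,4,5,6}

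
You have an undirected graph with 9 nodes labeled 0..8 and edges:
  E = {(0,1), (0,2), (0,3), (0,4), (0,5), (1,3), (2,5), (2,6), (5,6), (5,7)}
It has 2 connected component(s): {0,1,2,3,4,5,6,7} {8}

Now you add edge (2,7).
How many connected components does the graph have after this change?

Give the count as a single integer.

Answer: 2

Derivation:
Initial component count: 2
Add (2,7): endpoints already in same component. Count unchanged: 2.
New component count: 2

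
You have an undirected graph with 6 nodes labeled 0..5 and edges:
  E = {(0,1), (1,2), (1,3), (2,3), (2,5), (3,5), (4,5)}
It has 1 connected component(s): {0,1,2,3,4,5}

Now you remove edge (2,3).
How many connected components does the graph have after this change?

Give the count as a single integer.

Answer: 1

Derivation:
Initial component count: 1
Remove (2,3): not a bridge. Count unchanged: 1.
  After removal, components: {0,1,2,3,4,5}
New component count: 1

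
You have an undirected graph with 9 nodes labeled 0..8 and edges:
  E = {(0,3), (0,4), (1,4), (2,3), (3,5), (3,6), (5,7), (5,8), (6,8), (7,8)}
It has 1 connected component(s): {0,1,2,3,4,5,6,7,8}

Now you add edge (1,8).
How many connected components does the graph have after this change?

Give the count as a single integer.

Answer: 1

Derivation:
Initial component count: 1
Add (1,8): endpoints already in same component. Count unchanged: 1.
New component count: 1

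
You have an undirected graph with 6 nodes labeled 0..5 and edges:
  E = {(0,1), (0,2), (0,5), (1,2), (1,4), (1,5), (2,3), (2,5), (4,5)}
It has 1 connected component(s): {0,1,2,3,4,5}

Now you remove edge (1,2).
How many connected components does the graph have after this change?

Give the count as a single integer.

Initial component count: 1
Remove (1,2): not a bridge. Count unchanged: 1.
  After removal, components: {0,1,2,3,4,5}
New component count: 1

Answer: 1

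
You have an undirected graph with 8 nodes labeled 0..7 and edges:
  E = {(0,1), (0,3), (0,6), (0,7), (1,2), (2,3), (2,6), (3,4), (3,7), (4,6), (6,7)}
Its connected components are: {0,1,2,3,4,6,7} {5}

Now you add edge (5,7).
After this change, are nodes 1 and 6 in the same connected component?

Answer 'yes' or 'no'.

Answer: yes

Derivation:
Initial components: {0,1,2,3,4,6,7} {5}
Adding edge (5,7): merges {5} and {0,1,2,3,4,6,7}.
New components: {0,1,2,3,4,5,6,7}
Are 1 and 6 in the same component? yes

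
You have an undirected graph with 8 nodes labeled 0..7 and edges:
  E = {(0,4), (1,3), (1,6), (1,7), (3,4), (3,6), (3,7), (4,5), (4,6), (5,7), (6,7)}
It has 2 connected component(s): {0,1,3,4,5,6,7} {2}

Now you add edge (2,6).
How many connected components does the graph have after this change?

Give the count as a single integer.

Answer: 1

Derivation:
Initial component count: 2
Add (2,6): merges two components. Count decreases: 2 -> 1.
New component count: 1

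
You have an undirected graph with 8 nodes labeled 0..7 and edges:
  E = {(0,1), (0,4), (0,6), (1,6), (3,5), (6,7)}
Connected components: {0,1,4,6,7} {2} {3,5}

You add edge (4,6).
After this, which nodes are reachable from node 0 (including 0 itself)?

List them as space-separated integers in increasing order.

Answer: 0 1 4 6 7

Derivation:
Before: nodes reachable from 0: {0,1,4,6,7}
Adding (4,6): both endpoints already in same component. Reachability from 0 unchanged.
After: nodes reachable from 0: {0,1,4,6,7}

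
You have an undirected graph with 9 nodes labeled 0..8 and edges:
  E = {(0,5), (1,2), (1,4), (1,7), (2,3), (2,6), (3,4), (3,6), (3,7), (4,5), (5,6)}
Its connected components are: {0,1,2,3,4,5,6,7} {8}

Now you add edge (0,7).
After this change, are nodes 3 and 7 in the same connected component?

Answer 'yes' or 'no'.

Initial components: {0,1,2,3,4,5,6,7} {8}
Adding edge (0,7): both already in same component {0,1,2,3,4,5,6,7}. No change.
New components: {0,1,2,3,4,5,6,7} {8}
Are 3 and 7 in the same component? yes

Answer: yes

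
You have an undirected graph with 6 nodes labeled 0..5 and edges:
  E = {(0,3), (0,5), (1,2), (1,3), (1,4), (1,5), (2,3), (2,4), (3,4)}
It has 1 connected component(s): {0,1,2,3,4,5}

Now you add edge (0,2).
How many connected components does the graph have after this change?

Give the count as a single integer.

Answer: 1

Derivation:
Initial component count: 1
Add (0,2): endpoints already in same component. Count unchanged: 1.
New component count: 1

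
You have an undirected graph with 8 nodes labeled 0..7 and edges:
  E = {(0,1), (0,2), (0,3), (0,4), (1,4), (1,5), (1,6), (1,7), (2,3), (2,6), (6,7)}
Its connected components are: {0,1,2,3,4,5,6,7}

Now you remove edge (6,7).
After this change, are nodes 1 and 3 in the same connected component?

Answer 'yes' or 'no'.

Initial components: {0,1,2,3,4,5,6,7}
Removing edge (6,7): not a bridge — component count unchanged at 1.
New components: {0,1,2,3,4,5,6,7}
Are 1 and 3 in the same component? yes

Answer: yes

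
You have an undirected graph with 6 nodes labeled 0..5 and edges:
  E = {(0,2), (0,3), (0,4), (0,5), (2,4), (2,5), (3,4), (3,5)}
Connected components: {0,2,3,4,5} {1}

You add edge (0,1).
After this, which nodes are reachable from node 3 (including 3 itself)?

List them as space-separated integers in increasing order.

Before: nodes reachable from 3: {0,2,3,4,5}
Adding (0,1): merges 3's component with another. Reachability grows.
After: nodes reachable from 3: {0,1,2,3,4,5}

Answer: 0 1 2 3 4 5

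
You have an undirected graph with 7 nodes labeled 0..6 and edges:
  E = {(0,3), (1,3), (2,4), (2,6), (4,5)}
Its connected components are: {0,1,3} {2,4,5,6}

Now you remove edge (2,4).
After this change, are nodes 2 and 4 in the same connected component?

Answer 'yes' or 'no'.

Answer: no

Derivation:
Initial components: {0,1,3} {2,4,5,6}
Removing edge (2,4): it was a bridge — component count 2 -> 3.
New components: {0,1,3} {2,6} {4,5}
Are 2 and 4 in the same component? no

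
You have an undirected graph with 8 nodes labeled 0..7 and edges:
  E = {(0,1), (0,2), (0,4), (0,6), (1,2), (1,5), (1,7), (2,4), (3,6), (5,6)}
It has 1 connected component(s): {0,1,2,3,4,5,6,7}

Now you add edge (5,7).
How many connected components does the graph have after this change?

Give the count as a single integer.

Initial component count: 1
Add (5,7): endpoints already in same component. Count unchanged: 1.
New component count: 1

Answer: 1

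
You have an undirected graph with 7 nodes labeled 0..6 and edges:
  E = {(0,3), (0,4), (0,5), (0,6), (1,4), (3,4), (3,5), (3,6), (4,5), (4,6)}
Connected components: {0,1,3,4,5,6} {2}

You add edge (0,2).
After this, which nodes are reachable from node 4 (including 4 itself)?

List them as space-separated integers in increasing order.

Answer: 0 1 2 3 4 5 6

Derivation:
Before: nodes reachable from 4: {0,1,3,4,5,6}
Adding (0,2): merges 4's component with another. Reachability grows.
After: nodes reachable from 4: {0,1,2,3,4,5,6}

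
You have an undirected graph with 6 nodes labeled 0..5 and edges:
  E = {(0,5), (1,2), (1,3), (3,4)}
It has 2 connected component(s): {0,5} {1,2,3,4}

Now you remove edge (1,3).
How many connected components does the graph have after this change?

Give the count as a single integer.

Initial component count: 2
Remove (1,3): it was a bridge. Count increases: 2 -> 3.
  After removal, components: {0,5} {1,2} {3,4}
New component count: 3

Answer: 3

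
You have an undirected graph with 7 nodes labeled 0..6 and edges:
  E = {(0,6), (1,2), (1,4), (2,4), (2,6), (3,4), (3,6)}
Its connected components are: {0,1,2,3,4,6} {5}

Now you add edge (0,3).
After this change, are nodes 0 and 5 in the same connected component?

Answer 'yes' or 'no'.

Initial components: {0,1,2,3,4,6} {5}
Adding edge (0,3): both already in same component {0,1,2,3,4,6}. No change.
New components: {0,1,2,3,4,6} {5}
Are 0 and 5 in the same component? no

Answer: no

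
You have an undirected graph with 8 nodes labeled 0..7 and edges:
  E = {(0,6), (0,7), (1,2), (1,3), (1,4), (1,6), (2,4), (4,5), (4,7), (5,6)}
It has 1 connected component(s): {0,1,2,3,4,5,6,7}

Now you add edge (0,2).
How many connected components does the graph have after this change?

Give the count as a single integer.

Answer: 1

Derivation:
Initial component count: 1
Add (0,2): endpoints already in same component. Count unchanged: 1.
New component count: 1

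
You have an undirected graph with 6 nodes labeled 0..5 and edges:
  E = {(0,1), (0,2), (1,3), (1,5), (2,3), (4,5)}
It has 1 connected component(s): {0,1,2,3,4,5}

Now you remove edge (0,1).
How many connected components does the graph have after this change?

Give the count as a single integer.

Initial component count: 1
Remove (0,1): not a bridge. Count unchanged: 1.
  After removal, components: {0,1,2,3,4,5}
New component count: 1

Answer: 1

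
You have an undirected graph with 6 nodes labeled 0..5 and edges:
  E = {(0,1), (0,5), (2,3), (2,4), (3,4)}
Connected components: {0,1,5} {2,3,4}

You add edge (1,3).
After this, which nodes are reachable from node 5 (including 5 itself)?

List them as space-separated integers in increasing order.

Before: nodes reachable from 5: {0,1,5}
Adding (1,3): merges 5's component with another. Reachability grows.
After: nodes reachable from 5: {0,1,2,3,4,5}

Answer: 0 1 2 3 4 5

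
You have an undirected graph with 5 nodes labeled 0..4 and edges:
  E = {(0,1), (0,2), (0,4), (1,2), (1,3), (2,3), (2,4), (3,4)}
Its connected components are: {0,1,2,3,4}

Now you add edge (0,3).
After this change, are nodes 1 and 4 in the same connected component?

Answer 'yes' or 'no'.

Answer: yes

Derivation:
Initial components: {0,1,2,3,4}
Adding edge (0,3): both already in same component {0,1,2,3,4}. No change.
New components: {0,1,2,3,4}
Are 1 and 4 in the same component? yes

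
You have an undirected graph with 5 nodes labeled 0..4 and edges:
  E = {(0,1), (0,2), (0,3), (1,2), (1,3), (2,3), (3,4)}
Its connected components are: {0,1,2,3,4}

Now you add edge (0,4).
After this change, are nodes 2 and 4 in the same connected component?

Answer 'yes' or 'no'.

Answer: yes

Derivation:
Initial components: {0,1,2,3,4}
Adding edge (0,4): both already in same component {0,1,2,3,4}. No change.
New components: {0,1,2,3,4}
Are 2 and 4 in the same component? yes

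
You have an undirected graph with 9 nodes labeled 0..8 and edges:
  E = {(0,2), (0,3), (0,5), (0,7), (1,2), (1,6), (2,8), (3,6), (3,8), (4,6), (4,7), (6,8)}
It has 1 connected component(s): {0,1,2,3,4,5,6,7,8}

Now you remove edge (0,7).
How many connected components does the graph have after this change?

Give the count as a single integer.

Initial component count: 1
Remove (0,7): not a bridge. Count unchanged: 1.
  After removal, components: {0,1,2,3,4,5,6,7,8}
New component count: 1

Answer: 1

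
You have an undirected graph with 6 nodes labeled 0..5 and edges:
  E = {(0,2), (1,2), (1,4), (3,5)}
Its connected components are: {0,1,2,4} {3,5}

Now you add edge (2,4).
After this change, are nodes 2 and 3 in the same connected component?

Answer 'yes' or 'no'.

Initial components: {0,1,2,4} {3,5}
Adding edge (2,4): both already in same component {0,1,2,4}. No change.
New components: {0,1,2,4} {3,5}
Are 2 and 3 in the same component? no

Answer: no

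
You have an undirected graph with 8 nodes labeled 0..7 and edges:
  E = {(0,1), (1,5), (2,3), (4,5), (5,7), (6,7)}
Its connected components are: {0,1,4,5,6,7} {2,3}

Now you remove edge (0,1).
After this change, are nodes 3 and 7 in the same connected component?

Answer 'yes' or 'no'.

Answer: no

Derivation:
Initial components: {0,1,4,5,6,7} {2,3}
Removing edge (0,1): it was a bridge — component count 2 -> 3.
New components: {0} {1,4,5,6,7} {2,3}
Are 3 and 7 in the same component? no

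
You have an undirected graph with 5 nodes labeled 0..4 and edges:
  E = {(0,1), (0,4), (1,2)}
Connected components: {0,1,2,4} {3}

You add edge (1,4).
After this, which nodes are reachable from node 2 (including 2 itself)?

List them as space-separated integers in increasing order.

Before: nodes reachable from 2: {0,1,2,4}
Adding (1,4): both endpoints already in same component. Reachability from 2 unchanged.
After: nodes reachable from 2: {0,1,2,4}

Answer: 0 1 2 4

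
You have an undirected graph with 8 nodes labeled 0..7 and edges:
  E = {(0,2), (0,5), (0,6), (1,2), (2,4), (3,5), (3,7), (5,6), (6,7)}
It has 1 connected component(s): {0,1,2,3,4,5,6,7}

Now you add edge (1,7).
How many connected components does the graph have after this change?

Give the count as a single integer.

Answer: 1

Derivation:
Initial component count: 1
Add (1,7): endpoints already in same component. Count unchanged: 1.
New component count: 1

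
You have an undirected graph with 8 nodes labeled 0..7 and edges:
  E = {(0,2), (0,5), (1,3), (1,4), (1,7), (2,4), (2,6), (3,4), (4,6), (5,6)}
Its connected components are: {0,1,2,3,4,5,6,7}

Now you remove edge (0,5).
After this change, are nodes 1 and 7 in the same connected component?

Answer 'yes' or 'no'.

Answer: yes

Derivation:
Initial components: {0,1,2,3,4,5,6,7}
Removing edge (0,5): not a bridge — component count unchanged at 1.
New components: {0,1,2,3,4,5,6,7}
Are 1 and 7 in the same component? yes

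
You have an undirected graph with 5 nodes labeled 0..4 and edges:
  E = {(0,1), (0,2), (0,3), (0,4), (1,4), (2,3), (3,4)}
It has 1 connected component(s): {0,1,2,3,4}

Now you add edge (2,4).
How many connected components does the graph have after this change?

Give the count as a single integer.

Initial component count: 1
Add (2,4): endpoints already in same component. Count unchanged: 1.
New component count: 1

Answer: 1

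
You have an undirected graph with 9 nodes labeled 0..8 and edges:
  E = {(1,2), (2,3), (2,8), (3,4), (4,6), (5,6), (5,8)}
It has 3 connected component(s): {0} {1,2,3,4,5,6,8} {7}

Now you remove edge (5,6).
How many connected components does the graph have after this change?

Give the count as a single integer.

Answer: 3

Derivation:
Initial component count: 3
Remove (5,6): not a bridge. Count unchanged: 3.
  After removal, components: {0} {1,2,3,4,5,6,8} {7}
New component count: 3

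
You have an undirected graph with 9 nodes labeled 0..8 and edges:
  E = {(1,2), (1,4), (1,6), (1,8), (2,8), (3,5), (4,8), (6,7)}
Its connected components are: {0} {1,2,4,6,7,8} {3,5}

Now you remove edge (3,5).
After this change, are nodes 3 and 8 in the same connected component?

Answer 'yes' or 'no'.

Initial components: {0} {1,2,4,6,7,8} {3,5}
Removing edge (3,5): it was a bridge — component count 3 -> 4.
New components: {0} {1,2,4,6,7,8} {3} {5}
Are 3 and 8 in the same component? no

Answer: no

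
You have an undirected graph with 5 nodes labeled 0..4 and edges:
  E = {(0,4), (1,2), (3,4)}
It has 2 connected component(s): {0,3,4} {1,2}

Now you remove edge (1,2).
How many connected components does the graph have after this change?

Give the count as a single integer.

Answer: 3

Derivation:
Initial component count: 2
Remove (1,2): it was a bridge. Count increases: 2 -> 3.
  After removal, components: {0,3,4} {1} {2}
New component count: 3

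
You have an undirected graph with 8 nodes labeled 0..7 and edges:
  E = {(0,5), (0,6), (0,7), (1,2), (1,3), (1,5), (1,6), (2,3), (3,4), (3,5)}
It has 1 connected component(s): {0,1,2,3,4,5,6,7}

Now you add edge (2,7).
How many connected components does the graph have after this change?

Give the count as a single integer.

Answer: 1

Derivation:
Initial component count: 1
Add (2,7): endpoints already in same component. Count unchanged: 1.
New component count: 1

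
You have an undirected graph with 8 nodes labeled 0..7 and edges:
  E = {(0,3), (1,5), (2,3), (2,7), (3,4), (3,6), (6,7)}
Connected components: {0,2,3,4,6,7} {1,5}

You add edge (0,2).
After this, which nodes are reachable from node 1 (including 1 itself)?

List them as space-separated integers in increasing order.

Answer: 1 5

Derivation:
Before: nodes reachable from 1: {1,5}
Adding (0,2): both endpoints already in same component. Reachability from 1 unchanged.
After: nodes reachable from 1: {1,5}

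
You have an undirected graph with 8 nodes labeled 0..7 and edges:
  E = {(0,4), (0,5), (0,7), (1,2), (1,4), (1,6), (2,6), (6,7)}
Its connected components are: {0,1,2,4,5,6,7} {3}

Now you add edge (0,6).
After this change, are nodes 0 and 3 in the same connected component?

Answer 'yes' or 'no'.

Initial components: {0,1,2,4,5,6,7} {3}
Adding edge (0,6): both already in same component {0,1,2,4,5,6,7}. No change.
New components: {0,1,2,4,5,6,7} {3}
Are 0 and 3 in the same component? no

Answer: no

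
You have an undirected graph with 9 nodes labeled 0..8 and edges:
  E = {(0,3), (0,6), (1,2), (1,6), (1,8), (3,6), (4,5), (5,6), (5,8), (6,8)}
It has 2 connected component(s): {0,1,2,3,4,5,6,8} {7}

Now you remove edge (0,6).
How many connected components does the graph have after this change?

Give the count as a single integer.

Initial component count: 2
Remove (0,6): not a bridge. Count unchanged: 2.
  After removal, components: {0,1,2,3,4,5,6,8} {7}
New component count: 2

Answer: 2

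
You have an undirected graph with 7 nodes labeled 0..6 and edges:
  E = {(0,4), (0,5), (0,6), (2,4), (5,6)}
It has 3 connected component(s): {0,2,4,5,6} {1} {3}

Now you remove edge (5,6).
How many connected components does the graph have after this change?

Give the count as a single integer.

Answer: 3

Derivation:
Initial component count: 3
Remove (5,6): not a bridge. Count unchanged: 3.
  After removal, components: {0,2,4,5,6} {1} {3}
New component count: 3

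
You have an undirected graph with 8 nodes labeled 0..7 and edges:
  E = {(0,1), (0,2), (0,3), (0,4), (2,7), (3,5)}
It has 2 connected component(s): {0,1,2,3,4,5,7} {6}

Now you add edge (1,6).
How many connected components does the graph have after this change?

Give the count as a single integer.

Initial component count: 2
Add (1,6): merges two components. Count decreases: 2 -> 1.
New component count: 1

Answer: 1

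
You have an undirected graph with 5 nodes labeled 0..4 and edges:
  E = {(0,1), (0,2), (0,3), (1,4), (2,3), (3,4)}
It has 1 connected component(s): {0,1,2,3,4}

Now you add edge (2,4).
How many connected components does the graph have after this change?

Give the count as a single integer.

Initial component count: 1
Add (2,4): endpoints already in same component. Count unchanged: 1.
New component count: 1

Answer: 1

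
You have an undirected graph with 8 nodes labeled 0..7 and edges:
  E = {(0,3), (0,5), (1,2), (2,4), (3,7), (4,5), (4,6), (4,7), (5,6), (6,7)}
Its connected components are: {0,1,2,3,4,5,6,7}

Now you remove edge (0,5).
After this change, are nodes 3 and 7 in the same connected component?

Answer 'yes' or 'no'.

Answer: yes

Derivation:
Initial components: {0,1,2,3,4,5,6,7}
Removing edge (0,5): not a bridge — component count unchanged at 1.
New components: {0,1,2,3,4,5,6,7}
Are 3 and 7 in the same component? yes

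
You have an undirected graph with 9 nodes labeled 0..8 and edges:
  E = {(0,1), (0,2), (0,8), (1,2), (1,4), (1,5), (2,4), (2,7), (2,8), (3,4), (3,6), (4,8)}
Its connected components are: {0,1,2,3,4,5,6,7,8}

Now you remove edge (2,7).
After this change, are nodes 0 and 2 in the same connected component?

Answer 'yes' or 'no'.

Initial components: {0,1,2,3,4,5,6,7,8}
Removing edge (2,7): it was a bridge — component count 1 -> 2.
New components: {0,1,2,3,4,5,6,8} {7}
Are 0 and 2 in the same component? yes

Answer: yes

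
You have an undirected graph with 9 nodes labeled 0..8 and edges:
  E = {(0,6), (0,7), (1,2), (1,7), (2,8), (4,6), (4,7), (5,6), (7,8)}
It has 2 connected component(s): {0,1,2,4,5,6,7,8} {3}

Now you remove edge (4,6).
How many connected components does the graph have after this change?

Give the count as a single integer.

Answer: 2

Derivation:
Initial component count: 2
Remove (4,6): not a bridge. Count unchanged: 2.
  After removal, components: {0,1,2,4,5,6,7,8} {3}
New component count: 2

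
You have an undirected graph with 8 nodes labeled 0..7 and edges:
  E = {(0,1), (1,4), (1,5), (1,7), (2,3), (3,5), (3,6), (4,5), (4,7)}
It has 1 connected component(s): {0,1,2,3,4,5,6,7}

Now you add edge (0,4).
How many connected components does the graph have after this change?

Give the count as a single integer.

Initial component count: 1
Add (0,4): endpoints already in same component. Count unchanged: 1.
New component count: 1

Answer: 1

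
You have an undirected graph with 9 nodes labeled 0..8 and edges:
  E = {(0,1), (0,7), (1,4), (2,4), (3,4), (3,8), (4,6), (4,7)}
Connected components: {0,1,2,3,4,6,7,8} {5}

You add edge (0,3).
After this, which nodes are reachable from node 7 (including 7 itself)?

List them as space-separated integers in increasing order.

Answer: 0 1 2 3 4 6 7 8

Derivation:
Before: nodes reachable from 7: {0,1,2,3,4,6,7,8}
Adding (0,3): both endpoints already in same component. Reachability from 7 unchanged.
After: nodes reachable from 7: {0,1,2,3,4,6,7,8}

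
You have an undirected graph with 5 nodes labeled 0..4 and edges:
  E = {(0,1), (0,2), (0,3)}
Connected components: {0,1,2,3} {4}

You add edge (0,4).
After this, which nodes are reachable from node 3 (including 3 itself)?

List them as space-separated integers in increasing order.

Answer: 0 1 2 3 4

Derivation:
Before: nodes reachable from 3: {0,1,2,3}
Adding (0,4): merges 3's component with another. Reachability grows.
After: nodes reachable from 3: {0,1,2,3,4}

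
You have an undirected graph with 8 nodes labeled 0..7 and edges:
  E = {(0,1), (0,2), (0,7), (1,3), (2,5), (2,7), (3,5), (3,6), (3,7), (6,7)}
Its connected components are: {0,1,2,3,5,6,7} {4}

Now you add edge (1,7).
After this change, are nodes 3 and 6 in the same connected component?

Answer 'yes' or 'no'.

Answer: yes

Derivation:
Initial components: {0,1,2,3,5,6,7} {4}
Adding edge (1,7): both already in same component {0,1,2,3,5,6,7}. No change.
New components: {0,1,2,3,5,6,7} {4}
Are 3 and 6 in the same component? yes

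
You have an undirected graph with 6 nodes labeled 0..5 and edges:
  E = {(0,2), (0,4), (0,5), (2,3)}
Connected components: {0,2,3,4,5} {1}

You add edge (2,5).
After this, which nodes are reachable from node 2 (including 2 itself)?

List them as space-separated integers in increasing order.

Before: nodes reachable from 2: {0,2,3,4,5}
Adding (2,5): both endpoints already in same component. Reachability from 2 unchanged.
After: nodes reachable from 2: {0,2,3,4,5}

Answer: 0 2 3 4 5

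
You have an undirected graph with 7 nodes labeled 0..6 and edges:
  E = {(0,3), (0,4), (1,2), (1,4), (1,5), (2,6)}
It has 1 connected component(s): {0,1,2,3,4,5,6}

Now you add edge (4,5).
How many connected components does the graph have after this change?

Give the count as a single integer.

Initial component count: 1
Add (4,5): endpoints already in same component. Count unchanged: 1.
New component count: 1

Answer: 1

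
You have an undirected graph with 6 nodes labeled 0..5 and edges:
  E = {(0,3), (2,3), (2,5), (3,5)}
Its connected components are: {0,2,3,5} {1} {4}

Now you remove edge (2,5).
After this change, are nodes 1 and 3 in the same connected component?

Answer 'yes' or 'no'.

Initial components: {0,2,3,5} {1} {4}
Removing edge (2,5): not a bridge — component count unchanged at 3.
New components: {0,2,3,5} {1} {4}
Are 1 and 3 in the same component? no

Answer: no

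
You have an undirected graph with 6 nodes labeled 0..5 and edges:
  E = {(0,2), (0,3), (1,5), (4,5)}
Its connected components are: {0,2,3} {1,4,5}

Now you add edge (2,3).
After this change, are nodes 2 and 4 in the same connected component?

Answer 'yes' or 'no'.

Answer: no

Derivation:
Initial components: {0,2,3} {1,4,5}
Adding edge (2,3): both already in same component {0,2,3}. No change.
New components: {0,2,3} {1,4,5}
Are 2 and 4 in the same component? no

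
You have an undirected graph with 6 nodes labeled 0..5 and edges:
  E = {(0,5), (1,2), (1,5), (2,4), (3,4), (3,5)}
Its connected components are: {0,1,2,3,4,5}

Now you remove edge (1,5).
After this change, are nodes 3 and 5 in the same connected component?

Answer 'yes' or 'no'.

Answer: yes

Derivation:
Initial components: {0,1,2,3,4,5}
Removing edge (1,5): not a bridge — component count unchanged at 1.
New components: {0,1,2,3,4,5}
Are 3 and 5 in the same component? yes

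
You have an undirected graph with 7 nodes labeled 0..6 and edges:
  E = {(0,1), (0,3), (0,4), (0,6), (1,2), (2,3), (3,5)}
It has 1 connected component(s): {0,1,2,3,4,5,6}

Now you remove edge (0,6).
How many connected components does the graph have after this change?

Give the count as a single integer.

Initial component count: 1
Remove (0,6): it was a bridge. Count increases: 1 -> 2.
  After removal, components: {0,1,2,3,4,5} {6}
New component count: 2

Answer: 2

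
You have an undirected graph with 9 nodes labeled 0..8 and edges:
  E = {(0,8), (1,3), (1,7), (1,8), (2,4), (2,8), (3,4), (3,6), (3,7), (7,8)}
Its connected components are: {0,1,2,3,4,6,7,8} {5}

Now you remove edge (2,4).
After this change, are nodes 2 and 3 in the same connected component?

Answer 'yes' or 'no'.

Answer: yes

Derivation:
Initial components: {0,1,2,3,4,6,7,8} {5}
Removing edge (2,4): not a bridge — component count unchanged at 2.
New components: {0,1,2,3,4,6,7,8} {5}
Are 2 and 3 in the same component? yes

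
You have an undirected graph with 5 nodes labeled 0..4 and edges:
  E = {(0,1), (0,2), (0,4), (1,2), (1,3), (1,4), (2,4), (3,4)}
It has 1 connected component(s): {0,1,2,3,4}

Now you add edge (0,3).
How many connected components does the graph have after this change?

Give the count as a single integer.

Answer: 1

Derivation:
Initial component count: 1
Add (0,3): endpoints already in same component. Count unchanged: 1.
New component count: 1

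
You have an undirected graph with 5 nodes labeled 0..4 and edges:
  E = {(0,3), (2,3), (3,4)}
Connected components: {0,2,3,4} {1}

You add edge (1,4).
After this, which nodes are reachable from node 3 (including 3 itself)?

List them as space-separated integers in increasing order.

Answer: 0 1 2 3 4

Derivation:
Before: nodes reachable from 3: {0,2,3,4}
Adding (1,4): merges 3's component with another. Reachability grows.
After: nodes reachable from 3: {0,1,2,3,4}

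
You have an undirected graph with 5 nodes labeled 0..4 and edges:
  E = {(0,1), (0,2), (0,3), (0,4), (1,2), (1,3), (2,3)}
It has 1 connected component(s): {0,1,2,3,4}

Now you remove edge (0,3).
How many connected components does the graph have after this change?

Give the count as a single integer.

Answer: 1

Derivation:
Initial component count: 1
Remove (0,3): not a bridge. Count unchanged: 1.
  After removal, components: {0,1,2,3,4}
New component count: 1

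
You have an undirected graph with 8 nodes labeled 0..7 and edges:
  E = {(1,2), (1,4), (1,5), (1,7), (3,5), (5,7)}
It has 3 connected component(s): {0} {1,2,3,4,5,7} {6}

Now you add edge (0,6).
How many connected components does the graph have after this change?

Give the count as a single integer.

Answer: 2

Derivation:
Initial component count: 3
Add (0,6): merges two components. Count decreases: 3 -> 2.
New component count: 2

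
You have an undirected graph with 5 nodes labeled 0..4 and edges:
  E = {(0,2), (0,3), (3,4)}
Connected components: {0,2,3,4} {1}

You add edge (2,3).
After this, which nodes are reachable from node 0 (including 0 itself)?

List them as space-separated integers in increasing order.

Answer: 0 2 3 4

Derivation:
Before: nodes reachable from 0: {0,2,3,4}
Adding (2,3): both endpoints already in same component. Reachability from 0 unchanged.
After: nodes reachable from 0: {0,2,3,4}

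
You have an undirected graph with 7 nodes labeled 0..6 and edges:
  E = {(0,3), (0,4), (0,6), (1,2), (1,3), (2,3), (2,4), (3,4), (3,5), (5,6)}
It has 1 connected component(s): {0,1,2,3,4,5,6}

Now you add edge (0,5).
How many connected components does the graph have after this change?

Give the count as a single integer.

Initial component count: 1
Add (0,5): endpoints already in same component. Count unchanged: 1.
New component count: 1

Answer: 1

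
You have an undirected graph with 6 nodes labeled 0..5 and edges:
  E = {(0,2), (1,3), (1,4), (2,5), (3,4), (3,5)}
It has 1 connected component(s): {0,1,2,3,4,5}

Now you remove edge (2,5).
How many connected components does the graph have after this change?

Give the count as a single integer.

Answer: 2

Derivation:
Initial component count: 1
Remove (2,5): it was a bridge. Count increases: 1 -> 2.
  After removal, components: {0,2} {1,3,4,5}
New component count: 2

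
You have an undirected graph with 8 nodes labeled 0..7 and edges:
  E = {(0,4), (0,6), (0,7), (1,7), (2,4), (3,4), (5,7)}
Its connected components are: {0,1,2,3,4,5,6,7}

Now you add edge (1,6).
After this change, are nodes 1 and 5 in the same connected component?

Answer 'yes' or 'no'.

Initial components: {0,1,2,3,4,5,6,7}
Adding edge (1,6): both already in same component {0,1,2,3,4,5,6,7}. No change.
New components: {0,1,2,3,4,5,6,7}
Are 1 and 5 in the same component? yes

Answer: yes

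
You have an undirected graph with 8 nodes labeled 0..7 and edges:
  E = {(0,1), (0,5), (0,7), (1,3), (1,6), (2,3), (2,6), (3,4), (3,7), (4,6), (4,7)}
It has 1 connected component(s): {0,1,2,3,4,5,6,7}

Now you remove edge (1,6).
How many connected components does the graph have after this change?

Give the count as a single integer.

Initial component count: 1
Remove (1,6): not a bridge. Count unchanged: 1.
  After removal, components: {0,1,2,3,4,5,6,7}
New component count: 1

Answer: 1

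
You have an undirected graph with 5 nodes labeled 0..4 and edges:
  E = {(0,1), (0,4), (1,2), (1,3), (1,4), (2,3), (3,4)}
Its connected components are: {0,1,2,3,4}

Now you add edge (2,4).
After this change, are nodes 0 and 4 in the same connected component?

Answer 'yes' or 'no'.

Answer: yes

Derivation:
Initial components: {0,1,2,3,4}
Adding edge (2,4): both already in same component {0,1,2,3,4}. No change.
New components: {0,1,2,3,4}
Are 0 and 4 in the same component? yes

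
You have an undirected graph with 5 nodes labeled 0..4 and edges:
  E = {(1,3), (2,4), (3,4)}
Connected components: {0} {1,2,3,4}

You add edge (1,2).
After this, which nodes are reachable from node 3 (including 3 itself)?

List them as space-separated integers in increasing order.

Answer: 1 2 3 4

Derivation:
Before: nodes reachable from 3: {1,2,3,4}
Adding (1,2): both endpoints already in same component. Reachability from 3 unchanged.
After: nodes reachable from 3: {1,2,3,4}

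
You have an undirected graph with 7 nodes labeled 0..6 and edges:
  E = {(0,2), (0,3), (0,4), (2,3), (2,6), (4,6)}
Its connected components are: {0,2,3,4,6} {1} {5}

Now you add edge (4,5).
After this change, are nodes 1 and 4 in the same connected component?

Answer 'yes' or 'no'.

Initial components: {0,2,3,4,6} {1} {5}
Adding edge (4,5): merges {0,2,3,4,6} and {5}.
New components: {0,2,3,4,5,6} {1}
Are 1 and 4 in the same component? no

Answer: no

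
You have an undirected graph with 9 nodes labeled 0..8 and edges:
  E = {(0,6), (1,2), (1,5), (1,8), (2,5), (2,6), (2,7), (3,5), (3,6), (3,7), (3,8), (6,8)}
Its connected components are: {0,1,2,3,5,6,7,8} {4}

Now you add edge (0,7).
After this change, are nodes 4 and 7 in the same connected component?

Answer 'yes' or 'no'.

Answer: no

Derivation:
Initial components: {0,1,2,3,5,6,7,8} {4}
Adding edge (0,7): both already in same component {0,1,2,3,5,6,7,8}. No change.
New components: {0,1,2,3,5,6,7,8} {4}
Are 4 and 7 in the same component? no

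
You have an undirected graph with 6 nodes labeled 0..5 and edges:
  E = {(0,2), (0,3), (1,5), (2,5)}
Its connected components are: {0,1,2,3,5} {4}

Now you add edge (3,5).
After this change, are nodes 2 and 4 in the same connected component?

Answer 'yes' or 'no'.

Answer: no

Derivation:
Initial components: {0,1,2,3,5} {4}
Adding edge (3,5): both already in same component {0,1,2,3,5}. No change.
New components: {0,1,2,3,5} {4}
Are 2 and 4 in the same component? no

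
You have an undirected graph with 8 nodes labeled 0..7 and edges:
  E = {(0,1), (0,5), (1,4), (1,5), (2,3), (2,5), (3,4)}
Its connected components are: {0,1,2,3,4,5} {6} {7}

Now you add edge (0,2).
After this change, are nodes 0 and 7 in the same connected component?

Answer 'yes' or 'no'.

Initial components: {0,1,2,3,4,5} {6} {7}
Adding edge (0,2): both already in same component {0,1,2,3,4,5}. No change.
New components: {0,1,2,3,4,5} {6} {7}
Are 0 and 7 in the same component? no

Answer: no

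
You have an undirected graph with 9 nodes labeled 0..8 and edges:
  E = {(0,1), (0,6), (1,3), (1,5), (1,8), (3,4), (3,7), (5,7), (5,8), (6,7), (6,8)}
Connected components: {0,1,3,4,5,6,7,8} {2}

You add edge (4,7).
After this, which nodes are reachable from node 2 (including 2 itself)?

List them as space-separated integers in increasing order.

Before: nodes reachable from 2: {2}
Adding (4,7): both endpoints already in same component. Reachability from 2 unchanged.
After: nodes reachable from 2: {2}

Answer: 2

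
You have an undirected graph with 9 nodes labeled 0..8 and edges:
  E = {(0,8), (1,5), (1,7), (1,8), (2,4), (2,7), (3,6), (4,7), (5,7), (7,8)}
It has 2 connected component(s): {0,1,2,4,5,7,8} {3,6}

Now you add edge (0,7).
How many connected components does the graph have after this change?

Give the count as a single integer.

Initial component count: 2
Add (0,7): endpoints already in same component. Count unchanged: 2.
New component count: 2

Answer: 2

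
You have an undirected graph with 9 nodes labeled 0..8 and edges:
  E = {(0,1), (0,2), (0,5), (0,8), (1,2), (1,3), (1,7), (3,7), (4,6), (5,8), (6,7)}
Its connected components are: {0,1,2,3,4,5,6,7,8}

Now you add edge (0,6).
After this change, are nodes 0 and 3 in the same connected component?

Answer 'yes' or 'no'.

Answer: yes

Derivation:
Initial components: {0,1,2,3,4,5,6,7,8}
Adding edge (0,6): both already in same component {0,1,2,3,4,5,6,7,8}. No change.
New components: {0,1,2,3,4,5,6,7,8}
Are 0 and 3 in the same component? yes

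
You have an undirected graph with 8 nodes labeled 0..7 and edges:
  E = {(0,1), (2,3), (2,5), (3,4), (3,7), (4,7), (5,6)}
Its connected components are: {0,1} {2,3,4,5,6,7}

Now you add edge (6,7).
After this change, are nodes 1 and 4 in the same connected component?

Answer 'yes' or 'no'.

Initial components: {0,1} {2,3,4,5,6,7}
Adding edge (6,7): both already in same component {2,3,4,5,6,7}. No change.
New components: {0,1} {2,3,4,5,6,7}
Are 1 and 4 in the same component? no

Answer: no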